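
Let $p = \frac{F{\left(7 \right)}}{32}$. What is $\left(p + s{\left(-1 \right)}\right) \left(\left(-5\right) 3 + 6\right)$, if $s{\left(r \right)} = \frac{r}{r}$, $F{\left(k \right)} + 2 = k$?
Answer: $- \frac{333}{32} \approx -10.406$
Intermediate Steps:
$F{\left(k \right)} = -2 + k$
$s{\left(r \right)} = 1$
$p = \frac{5}{32}$ ($p = \frac{-2 + 7}{32} = 5 \cdot \frac{1}{32} = \frac{5}{32} \approx 0.15625$)
$\left(p + s{\left(-1 \right)}\right) \left(\left(-5\right) 3 + 6\right) = \left(\frac{5}{32} + 1\right) \left(\left(-5\right) 3 + 6\right) = \frac{37 \left(-15 + 6\right)}{32} = \frac{37}{32} \left(-9\right) = - \frac{333}{32}$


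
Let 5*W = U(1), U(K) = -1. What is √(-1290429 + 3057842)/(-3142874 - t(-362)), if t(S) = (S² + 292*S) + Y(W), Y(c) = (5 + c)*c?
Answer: -25*√1767413/79205326 ≈ -0.00041962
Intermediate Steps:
W = -⅕ (W = (⅕)*(-1) = -⅕ ≈ -0.20000)
Y(c) = c*(5 + c)
t(S) = -24/25 + S² + 292*S (t(S) = (S² + 292*S) - (5 - ⅕)/5 = (S² + 292*S) - ⅕*24/5 = (S² + 292*S) - 24/25 = -24/25 + S² + 292*S)
√(-1290429 + 3057842)/(-3142874 - t(-362)) = √(-1290429 + 3057842)/(-3142874 - (-24/25 + (-362)² + 292*(-362))) = √1767413/(-3142874 - (-24/25 + 131044 - 105704)) = √1767413/(-3142874 - 1*633476/25) = √1767413/(-3142874 - 633476/25) = √1767413/(-79205326/25) = √1767413*(-25/79205326) = -25*√1767413/79205326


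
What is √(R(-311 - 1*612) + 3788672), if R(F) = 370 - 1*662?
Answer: 2*√947095 ≈ 1946.4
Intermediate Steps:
R(F) = -292 (R(F) = 370 - 662 = -292)
√(R(-311 - 1*612) + 3788672) = √(-292 + 3788672) = √3788380 = 2*√947095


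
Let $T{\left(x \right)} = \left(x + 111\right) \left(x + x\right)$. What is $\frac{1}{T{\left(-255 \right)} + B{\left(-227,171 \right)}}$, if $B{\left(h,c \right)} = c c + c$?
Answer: $\frac{1}{102852} \approx 9.7227 \cdot 10^{-6}$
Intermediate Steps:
$T{\left(x \right)} = 2 x \left(111 + x\right)$ ($T{\left(x \right)} = \left(111 + x\right) 2 x = 2 x \left(111 + x\right)$)
$B{\left(h,c \right)} = c + c^{2}$ ($B{\left(h,c \right)} = c^{2} + c = c + c^{2}$)
$\frac{1}{T{\left(-255 \right)} + B{\left(-227,171 \right)}} = \frac{1}{2 \left(-255\right) \left(111 - 255\right) + 171 \left(1 + 171\right)} = \frac{1}{2 \left(-255\right) \left(-144\right) + 171 \cdot 172} = \frac{1}{73440 + 29412} = \frac{1}{102852}$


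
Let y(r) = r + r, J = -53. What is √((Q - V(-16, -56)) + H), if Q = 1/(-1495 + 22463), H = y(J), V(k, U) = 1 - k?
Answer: I*√13519448246/10484 ≈ 11.091*I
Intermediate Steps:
y(r) = 2*r
H = -106 (H = 2*(-53) = -106)
Q = 1/20968 ≈ 4.7692e-5
√((Q - V(-16, -56)) + H) = √((1/20968 - (1 - 1*(-16))) - 106) = √((1/20968 - (1 + 16)) - 106) = √((1/20968 - 1*17) - 106) = √((1/20968 - 17) - 106) = √(-356455/20968 - 106) = √(-2579063/20968) = I*√13519448246/10484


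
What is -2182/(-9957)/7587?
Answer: 2182/75543759 ≈ 2.8884e-5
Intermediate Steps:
-2182/(-9957)/7587 = -2182*(-1/9957)*(1/7587) = (2182/9957)*(1/7587) = 2182/75543759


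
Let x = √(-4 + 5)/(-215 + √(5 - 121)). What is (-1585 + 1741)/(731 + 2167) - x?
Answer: 436237/7460901 + 2*I*√29/46341 ≈ 0.05847 + 0.00023241*I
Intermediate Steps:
x = 1/(-215 + 2*I*√29) (x = √1/(-215 + √(-116)) = 1/(-215 + 2*I*√29) ≈ -0.0046395 - 0.00023241*I)
(-1585 + 1741)/(731 + 2167) - x = (-1585 + 1741)/(731 + 2167) - (-215/46341 - 2*I*√29/46341) = 156/2898 + (215/46341 + 2*I*√29/46341) = 156*(1/2898) + (215/46341 + 2*I*√29/46341) = 26/483 + (215/46341 + 2*I*√29/46341) = 436237/7460901 + 2*I*√29/46341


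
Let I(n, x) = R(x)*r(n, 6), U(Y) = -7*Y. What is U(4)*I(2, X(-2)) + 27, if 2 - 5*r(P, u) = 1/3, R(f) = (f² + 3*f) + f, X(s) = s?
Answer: 193/3 ≈ 64.333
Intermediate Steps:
R(f) = f² + 4*f
r(P, u) = ⅓ (r(P, u) = ⅖ - 1/(5*3) = ⅖ - ⅕*⅓ = ⅖ - 1/15 = ⅓)
I(n, x) = x*(4 + x)/3 (I(n, x) = (x*(4 + x))*(⅓) = x*(4 + x)/3)
U(4)*I(2, X(-2)) + 27 = (-7*4)*((⅓)*(-2)*(4 - 2)) + 27 = -28*(-2)*2/3 + 27 = -28*(-4/3) + 27 = 112/3 + 27 = 193/3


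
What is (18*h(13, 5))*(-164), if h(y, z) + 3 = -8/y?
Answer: 138744/13 ≈ 10673.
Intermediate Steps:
h(y, z) = -3 - 8/y
(18*h(13, 5))*(-164) = (18*(-3 - 8/13))*(-164) = (18*(-47/13))*(-164) = -846/13*(-164) = 138744/13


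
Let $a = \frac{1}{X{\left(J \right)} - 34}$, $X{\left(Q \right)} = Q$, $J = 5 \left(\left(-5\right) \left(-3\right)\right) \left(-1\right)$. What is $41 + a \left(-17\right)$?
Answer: $\frac{4486}{109} \approx 41.156$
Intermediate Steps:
$J = -75$ ($J = 5 \cdot 15 \left(-1\right) = 75 \left(-1\right) = -75$)
$a = - \frac{1}{109}$ ($a = \frac{1}{-75 - 34} = \frac{1}{-109} = - \frac{1}{109} \approx -0.0091743$)
$41 + a \left(-17\right) = 41 - - \frac{17}{109} = 41 + \frac{17}{109} = \frac{4486}{109}$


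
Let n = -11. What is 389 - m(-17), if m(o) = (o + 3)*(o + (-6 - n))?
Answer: 221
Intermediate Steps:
m(o) = (3 + o)*(5 + o) (m(o) = (o + 3)*(o + (-6 - 1*(-11))) = (3 + o)*(o + (-6 + 11)) = (3 + o)*(o + 5) = (3 + o)*(5 + o))
389 - m(-17) = 389 - (15 + (-17)**2 + 8*(-17)) = 389 - (15 + 289 - 136) = 389 - 1*168 = 389 - 168 = 221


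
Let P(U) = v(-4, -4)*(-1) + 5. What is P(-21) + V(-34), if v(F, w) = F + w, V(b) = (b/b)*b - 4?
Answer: -25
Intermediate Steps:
V(b) = -4 + b (V(b) = 1*b - 4 = b - 4 = -4 + b)
P(U) = 13 (P(U) = (-4 - 4)*(-1) + 5 = -8*(-1) + 5 = 8 + 5 = 13)
P(-21) + V(-34) = 13 + (-4 - 34) = 13 - 38 = -25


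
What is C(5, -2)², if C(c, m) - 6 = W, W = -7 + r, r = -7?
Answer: 64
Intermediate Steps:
W = -14 (W = -7 - 7 = -14)
C(c, m) = -8 (C(c, m) = 6 - 14 = -8)
C(5, -2)² = (-8)² = 64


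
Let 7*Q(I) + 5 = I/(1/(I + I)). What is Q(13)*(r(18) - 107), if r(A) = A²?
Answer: 10323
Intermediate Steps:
Q(I) = -5/7 + 2*I²/7 (Q(I) = -5/7 + (I/(1/(I + I)))/7 = -5/7 + (I/(1/(2*I)))/7 = -5/7 + (I/((1/(2*I))))/7 = -5/7 + (I*(2*I))/7 = -5/7 + (2*I²)/7 = -5/7 + 2*I²/7)
Q(13)*(r(18) - 107) = (-5/7 + (2/7)*13²)*(18² - 107) = (-5/7 + (2/7)*169)*(324 - 107) = (-5/7 + 338/7)*217 = (333/7)*217 = 10323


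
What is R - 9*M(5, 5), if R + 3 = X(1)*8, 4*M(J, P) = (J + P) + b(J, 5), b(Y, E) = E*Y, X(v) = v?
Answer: -295/4 ≈ -73.750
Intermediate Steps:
M(J, P) = P/4 + 3*J/2 (M(J, P) = ((J + P) + 5*J)/4 = (P + 6*J)/4 = P/4 + 3*J/2)
R = 5 (R = -3 + 1*8 = -3 + 8 = 5)
R - 9*M(5, 5) = 5 - 9*((¼)*5 + (3/2)*5) = 5 - 9*(5/4 + 15/2) = 5 - 9*35/4 = 5 - 315/4 = -295/4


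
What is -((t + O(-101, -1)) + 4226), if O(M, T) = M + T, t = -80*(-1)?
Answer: -4204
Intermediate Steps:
t = 80
-((t + O(-101, -1)) + 4226) = -((80 + (-101 - 1)) + 4226) = -((80 - 102) + 4226) = -(-22 + 4226) = -1*4204 = -4204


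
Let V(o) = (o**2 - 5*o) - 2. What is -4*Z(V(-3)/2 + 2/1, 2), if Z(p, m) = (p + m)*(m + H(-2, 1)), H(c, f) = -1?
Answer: -60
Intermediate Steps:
V(o) = -2 + o**2 - 5*o
Z(p, m) = (-1 + m)*(m + p) (Z(p, m) = (p + m)*(m - 1) = (m + p)*(-1 + m) = (-1 + m)*(m + p))
-4*Z(V(-3)/2 + 2/1, 2) = -4*(2**2 - 1*2 - ((-2 + (-3)**2 - 5*(-3))/2 + 2/1) + 2*((-2 + (-3)**2 - 5*(-3))/2 + 2/1)) = -4*(4 - 2 - ((-2 + 9 + 15)*(1/2) + 2*1) + 2*((-2 + 9 + 15)*(1/2) + 2*1)) = -4*(4 - 2 - (22*(1/2) + 2) + 2*(22*(1/2) + 2)) = -4*(4 - 2 - (11 + 2) + 2*(11 + 2)) = -4*(4 - 2 - 1*13 + 2*13) = -4*(4 - 2 - 13 + 26) = -4*15 = -60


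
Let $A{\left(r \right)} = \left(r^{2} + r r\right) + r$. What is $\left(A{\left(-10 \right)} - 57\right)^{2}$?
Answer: $17689$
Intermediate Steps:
$A{\left(r \right)} = r + 2 r^{2}$ ($A{\left(r \right)} = \left(r^{2} + r^{2}\right) + r = 2 r^{2} + r = r + 2 r^{2}$)
$\left(A{\left(-10 \right)} - 57\right)^{2} = \left(- 10 \left(1 + 2 \left(-10\right)\right) - 57\right)^{2} = \left(- 10 \left(1 - 20\right) - 57\right)^{2} = \left(\left(-10\right) \left(-19\right) - 57\right)^{2} = \left(190 - 57\right)^{2} = 133^{2} = 17689$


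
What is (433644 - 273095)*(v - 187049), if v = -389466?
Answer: -92558906735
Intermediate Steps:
(433644 - 273095)*(v - 187049) = (433644 - 273095)*(-389466 - 187049) = 160549*(-576515) = -92558906735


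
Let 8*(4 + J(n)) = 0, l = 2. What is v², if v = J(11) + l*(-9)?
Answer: 484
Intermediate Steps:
J(n) = -4 (J(n) = -4 + (⅛)*0 = -4 + 0 = -4)
v = -22 (v = -4 + 2*(-9) = -4 - 18 = -22)
v² = (-22)² = 484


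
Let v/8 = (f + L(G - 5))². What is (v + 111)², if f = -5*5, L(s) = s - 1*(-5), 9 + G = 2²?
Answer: 53450721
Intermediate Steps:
G = -5 (G = -9 + 2² = -9 + 4 = -5)
L(s) = 5 + s (L(s) = s + 5 = 5 + s)
f = -25
v = 7200 (v = 8*(-25 + (5 + (-5 - 5)))² = 8*(-25 + (5 - 10))² = 8*(-25 - 5)² = 8*(-30)² = 8*900 = 7200)
(v + 111)² = (7200 + 111)² = 7311² = 53450721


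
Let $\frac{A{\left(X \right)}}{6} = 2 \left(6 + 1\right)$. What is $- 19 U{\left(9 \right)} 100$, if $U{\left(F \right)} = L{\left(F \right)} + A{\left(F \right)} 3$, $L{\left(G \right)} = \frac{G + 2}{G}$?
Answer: $- \frac{4330100}{9} \approx -4.8112 \cdot 10^{5}$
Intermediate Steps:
$L{\left(G \right)} = \frac{2 + G}{G}$
$A{\left(X \right)} = 84$ ($A{\left(X \right)} = 6 \cdot 2 \left(6 + 1\right) = 6 \cdot 2 \cdot 7 = 6 \cdot 14 = 84$)
$U{\left(F \right)} = 252 + \frac{2 + F}{F}$ ($U{\left(F \right)} = \frac{2 + F}{F} + 84 \cdot 3 = \frac{2 + F}{F} + 252 = 252 + \frac{2 + F}{F}$)
$- 19 U{\left(9 \right)} 100 = - 19 \left(253 + \frac{2}{9}\right) 100 = \left(-19\right) \frac{2279}{9} \cdot 100 = \left(- \frac{43301}{9}\right) 100 = - \frac{4330100}{9}$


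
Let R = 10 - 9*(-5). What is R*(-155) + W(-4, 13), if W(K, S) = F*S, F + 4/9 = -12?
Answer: -78181/9 ≈ -8686.8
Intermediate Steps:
F = -112/9 (F = -4/9 - 12 = -112/9 ≈ -12.444)
W(K, S) = -112*S/9
R = 55 (R = 10 + 45 = 55)
R*(-155) + W(-4, 13) = 55*(-155) - 112/9*13 = -8525 - 1456/9 = -78181/9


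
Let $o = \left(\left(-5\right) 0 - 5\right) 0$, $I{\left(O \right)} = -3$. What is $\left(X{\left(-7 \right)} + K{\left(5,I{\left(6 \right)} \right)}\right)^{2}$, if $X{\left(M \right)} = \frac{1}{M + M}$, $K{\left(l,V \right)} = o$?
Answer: $\frac{1}{196} \approx 0.005102$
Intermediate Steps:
$o = 0$ ($o = \left(0 - 5\right) 0 = \left(-5\right) 0 = 0$)
$K{\left(l,V \right)} = 0$
$X{\left(M \right)} = \frac{1}{2 M}$
$\left(X{\left(-7 \right)} + K{\left(5,I{\left(6 \right)} \right)}\right)^{2} = \left(\frac{1}{2 \left(-7\right)} + 0\right)^{2} = \left(\frac{1}{2} \left(- \frac{1}{7}\right) + 0\right)^{2} = \left(- \frac{1}{14} + 0\right)^{2} = \left(- \frac{1}{14}\right)^{2} = \frac{1}{196}$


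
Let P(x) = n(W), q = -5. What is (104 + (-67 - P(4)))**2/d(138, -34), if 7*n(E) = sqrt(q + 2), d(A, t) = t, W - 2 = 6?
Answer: -33539/833 + 37*I*sqrt(3)/119 ≈ -40.263 + 0.53854*I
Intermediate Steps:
W = 8 (W = 2 + 6 = 8)
n(E) = I*sqrt(3)/7 (n(E) = sqrt(-5 + 2)/7 = sqrt(-3)/7 = (I*sqrt(3))/7 = I*sqrt(3)/7)
P(x) = I*sqrt(3)/7
(104 + (-67 - P(4)))**2/d(138, -34) = (104 + (-67 - I*sqrt(3)/7))**2/(-34) = (104 + (-67 - I*sqrt(3)/7))**2*(-1/34) = (37 - I*sqrt(3)/7)**2*(-1/34) = -(37 - I*sqrt(3)/7)**2/34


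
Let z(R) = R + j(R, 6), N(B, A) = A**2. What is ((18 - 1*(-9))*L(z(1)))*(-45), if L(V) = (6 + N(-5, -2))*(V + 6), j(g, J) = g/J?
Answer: -87075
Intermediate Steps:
z(R) = 7*R/6 (z(R) = R + R/6 = 7*R/6)
L(V) = 60 + 10*V (L(V) = (6 + (-2)**2)*(V + 6) = (6 + 4)*(6 + V) = 10*(6 + V) = 60 + 10*V)
((18 - 1*(-9))*L(z(1)))*(-45) = ((18 - 1*(-9))*(60 + 10*((7/6)*1)))*(-45) = ((18 + 9)*(60 + 10*(7/6)))*(-45) = (27*(60 + 35/3))*(-45) = (27*(215/3))*(-45) = 1935*(-45) = -87075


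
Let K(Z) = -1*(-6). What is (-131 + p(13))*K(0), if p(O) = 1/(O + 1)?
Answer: -5499/7 ≈ -785.57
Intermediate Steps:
p(O) = 1/(1 + O)
K(Z) = 6
(-131 + p(13))*K(0) = (-131 + 1/(1 + 13))*6 = (-131 + 1/14)*6 = -1833/14*6 = -5499/7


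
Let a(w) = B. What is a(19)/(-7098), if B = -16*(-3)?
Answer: -8/1183 ≈ -0.0067625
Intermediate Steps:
B = 48
a(w) = 48
a(19)/(-7098) = 48/(-7098) = 48*(-1/7098) = -8/1183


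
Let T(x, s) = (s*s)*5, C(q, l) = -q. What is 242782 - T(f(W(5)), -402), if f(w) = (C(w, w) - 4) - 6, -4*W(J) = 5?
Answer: -565238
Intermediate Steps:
W(J) = -5/4 (W(J) = -¼*5 = -5/4)
f(w) = -10 - w (f(w) = (-w - 4) - 6 = (-4 - w) - 6 = -10 - w)
T(x, s) = 5*s² (T(x, s) = s²*5 = 5*s²)
242782 - T(f(W(5)), -402) = 242782 - 5*(-402)² = 242782 - 5*161604 = 242782 - 1*808020 = 242782 - 808020 = -565238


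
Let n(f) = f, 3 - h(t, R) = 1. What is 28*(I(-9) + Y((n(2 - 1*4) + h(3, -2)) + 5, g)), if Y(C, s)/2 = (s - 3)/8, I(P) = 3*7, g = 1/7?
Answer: 568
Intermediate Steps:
h(t, R) = 2 (h(t, R) = 3 - 1*1 = 3 - 1 = 2)
g = ⅐ ≈ 0.14286
I(P) = 21
Y(C, s) = -¾ + s/4 (Y(C, s) = 2*((s - 3)/8) = 2*((-3 + s)*(⅛)) = 2*(-3/8 + s/8) = -¾ + s/4)
28*(I(-9) + Y((n(2 - 1*4) + h(3, -2)) + 5, g)) = 28*(21 + (-¾ + (¼)*(⅐))) = 28*(21 + (-¾ + 1/28)) = 28*(21 - 5/7) = 28*(142/7) = 568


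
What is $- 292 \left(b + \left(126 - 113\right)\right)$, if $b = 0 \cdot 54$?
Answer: $-3796$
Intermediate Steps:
$b = 0$
$- 292 \left(b + \left(126 - 113\right)\right) = - 292 \left(0 + \left(126 - 113\right)\right) = - 292 \left(0 + 13\right) = \left(-292\right) 13 = -3796$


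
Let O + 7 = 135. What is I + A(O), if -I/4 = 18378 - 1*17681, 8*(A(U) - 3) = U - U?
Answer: -2785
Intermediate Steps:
O = 128 (O = -7 + 135 = 128)
A(U) = 3 (A(U) = 3 + (U - U)/8 = 3 + (⅛)*0 = 3 + 0 = 3)
I = -2788 (I = -4*(18378 - 1*17681) = -4*(18378 - 17681) = -4*697 = -2788)
I + A(O) = -2788 + 3 = -2785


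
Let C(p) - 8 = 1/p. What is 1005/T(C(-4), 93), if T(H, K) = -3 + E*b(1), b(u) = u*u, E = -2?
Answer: -201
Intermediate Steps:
C(p) = 8 + 1/p
b(u) = u²
T(H, K) = -5 (T(H, K) = -3 - 2*1² = -3 - 2*1 = -3 - 2 = -5)
1005/T(C(-4), 93) = 1005/(-5) = 1005*(-⅕) = -201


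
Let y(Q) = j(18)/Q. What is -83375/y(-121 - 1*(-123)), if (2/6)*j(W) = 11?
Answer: -166750/33 ≈ -5053.0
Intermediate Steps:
j(W) = 33 (j(W) = 3*11 = 33)
y(Q) = 33/Q
-83375/y(-121 - 1*(-123)) = -83375/(33/(-121 - 1*(-123))) = -83375/(33/(-121 + 123)) = -83375/(33/2) = -83375/(33*(½)) = -83375/33/2 = -83375*2/33 = -166750/33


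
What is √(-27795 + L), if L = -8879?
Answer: I*√36674 ≈ 191.5*I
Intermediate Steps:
√(-27795 + L) = √(-27795 - 8879) = √(-36674) = I*√36674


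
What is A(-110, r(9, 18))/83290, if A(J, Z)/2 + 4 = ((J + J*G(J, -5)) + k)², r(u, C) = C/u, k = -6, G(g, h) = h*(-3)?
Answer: 3118752/41645 ≈ 74.889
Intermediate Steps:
G(g, h) = -3*h
A(J, Z) = -8 + 2*(-6 + 16*J)² (A(J, Z) = -8 + 2*((J + J*(-3*(-5))) - 6)² = -8 + 2*((J + J*15) - 6)² = -8 + 2*((J + 15*J) - 6)² = -8 + 2*(16*J - 6)² = -8 + 2*(-6 + 16*J)²)
A(-110, r(9, 18))/83290 = (-8 + 8*(-3 + 8*(-110))²)/83290 = (-8 + 8*(-3 - 880)²)*(1/83290) = (-8 + 8*(-883)²)*(1/83290) = (-8 + 8*779689)*(1/83290) = (-8 + 6237512)*(1/83290) = 6237504*(1/83290) = 3118752/41645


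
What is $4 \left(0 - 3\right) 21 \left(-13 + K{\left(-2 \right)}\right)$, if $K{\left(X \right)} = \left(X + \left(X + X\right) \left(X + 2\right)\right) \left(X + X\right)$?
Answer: $1260$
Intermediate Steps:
$K{\left(X \right)} = 2 X \left(X + 2 X \left(2 + X\right)\right)$ ($K{\left(X \right)} = \left(X + 2 X \left(2 + X\right)\right) 2 X = 2 X \left(X + 2 X \left(2 + X\right)\right)$)
$4 \left(0 - 3\right) 21 \left(-13 + K{\left(-2 \right)}\right) = 4 \left(0 - 3\right) 21 \left(-13 + \left(-2\right)^{2} \left(10 + 4 \left(-2\right)\right)\right) = 4 \left(-3\right) 21 \left(-13 + 4 \left(10 - 8\right)\right) = \left(-12\right) 21 \left(-13 + 4 \cdot 2\right) = - 252 \left(-13 + 8\right) = \left(-252\right) \left(-5\right) = 1260$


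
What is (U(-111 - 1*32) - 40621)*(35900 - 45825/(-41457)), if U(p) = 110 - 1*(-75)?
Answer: -1543154013500/1063 ≈ -1.4517e+9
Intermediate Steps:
U(p) = 185 (U(p) = 110 + 75 = 185)
(U(-111 - 1*32) - 40621)*(35900 - 45825/(-41457)) = (185 - 40621)*(35900 - 45825/(-41457)) = -40436*(35900 - 45825*(-1/41457)) = -40436*(35900 + 1175/1063) = -40436*38162875/1063 = -1543154013500/1063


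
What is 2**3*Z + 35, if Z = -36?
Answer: -253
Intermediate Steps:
2**3*Z + 35 = 2**3*(-36) + 35 = 8*(-36) + 35 = -288 + 35 = -253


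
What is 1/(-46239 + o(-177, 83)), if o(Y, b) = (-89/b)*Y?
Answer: -83/3822084 ≈ -2.1716e-5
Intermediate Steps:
o(Y, b) = -89*Y/b
1/(-46239 + o(-177, 83)) = 1/(-46239 - 89*(-177)/83) = 1/(-46239 - 89*(-177)*1/83) = 1/(-46239 + 15753/83) = 1/(-3822084/83) = -83/3822084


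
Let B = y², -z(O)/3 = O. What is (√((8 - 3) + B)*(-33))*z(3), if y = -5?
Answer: 297*√30 ≈ 1626.7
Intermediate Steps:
z(O) = -3*O
B = 25 (B = (-5)² = 25)
(√((8 - 3) + B)*(-33))*z(3) = (√((8 - 3) + 25)*(-33))*(-3*3) = (√(5 + 25)*(-33))*(-9) = (√30*(-33))*(-9) = -33*√30*(-9) = 297*√30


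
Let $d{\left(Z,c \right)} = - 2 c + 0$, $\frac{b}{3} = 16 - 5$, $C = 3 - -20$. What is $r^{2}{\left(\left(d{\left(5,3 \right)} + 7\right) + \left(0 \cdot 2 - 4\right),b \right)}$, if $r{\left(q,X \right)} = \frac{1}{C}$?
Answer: $\frac{1}{529} \approx 0.0018904$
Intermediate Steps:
$C = 23$ ($C = 3 + 20 = 23$)
$b = 33$ ($b = 3 \left(16 - 5\right) = 3 \cdot 11 = 33$)
$d{\left(Z,c \right)} = - 2 c$
$r{\left(q,X \right)} = \frac{1}{23}$
$r^{2}{\left(\left(d{\left(5,3 \right)} + 7\right) + \left(0 \cdot 2 - 4\right),b \right)} = \left(\frac{1}{23}\right)^{2} = \frac{1}{529}$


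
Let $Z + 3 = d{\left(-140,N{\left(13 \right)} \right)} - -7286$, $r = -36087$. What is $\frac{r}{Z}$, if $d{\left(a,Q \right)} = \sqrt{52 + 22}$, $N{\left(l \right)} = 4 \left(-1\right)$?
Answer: $- \frac{262821621}{53042015} + \frac{36087 \sqrt{74}}{53042015} \approx -4.9491$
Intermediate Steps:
$N{\left(l \right)} = -4$
$d{\left(a,Q \right)} = \sqrt{74}$
$Z = 7283 + \sqrt{74}$ ($Z = -3 + \left(\sqrt{74} - -7286\right) = -3 + \left(\sqrt{74} + 7286\right) = -3 + \left(7286 + \sqrt{74}\right) = 7283 + \sqrt{74} \approx 7291.6$)
$\frac{r}{Z} = - \frac{36087}{7283 + \sqrt{74}}$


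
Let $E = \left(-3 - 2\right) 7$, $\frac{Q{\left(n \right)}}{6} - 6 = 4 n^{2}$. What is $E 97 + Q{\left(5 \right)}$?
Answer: $-2759$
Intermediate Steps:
$Q{\left(n \right)} = 36 + 24 n^{2}$ ($Q{\left(n \right)} = 36 + 6 \cdot 4 n^{2} = 36 + 24 n^{2}$)
$E = -35$ ($E = \left(-5\right) 7 = -35$)
$E 97 + Q{\left(5 \right)} = \left(-35\right) 97 + \left(36 + 24 \cdot 5^{2}\right) = -3395 + \left(36 + 24 \cdot 25\right) = -3395 + \left(36 + 600\right) = -3395 + 636 = -2759$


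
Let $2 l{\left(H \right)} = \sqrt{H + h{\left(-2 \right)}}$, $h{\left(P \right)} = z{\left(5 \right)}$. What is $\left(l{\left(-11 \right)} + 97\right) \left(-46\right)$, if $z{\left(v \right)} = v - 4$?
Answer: $-4462 - 23 i \sqrt{10} \approx -4462.0 - 72.732 i$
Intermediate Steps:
$z{\left(v \right)} = -4 + v$ ($z{\left(v \right)} = v - 4 = -4 + v$)
$h{\left(P \right)} = 1$ ($h{\left(P \right)} = -4 + 5 = 1$)
$l{\left(H \right)} = \frac{\sqrt{1 + H}}{2}$ ($l{\left(H \right)} = \frac{\sqrt{H + 1}}{2} = \frac{\sqrt{1 + H}}{2}$)
$\left(l{\left(-11 \right)} + 97\right) \left(-46\right) = \left(\frac{\sqrt{1 - 11}}{2} + 97\right) \left(-46\right) = \left(\frac{\sqrt{-10}}{2} + 97\right) \left(-46\right) = \left(\frac{i \sqrt{10}}{2} + 97\right) \left(-46\right) = \left(97 + \frac{i \sqrt{10}}{2}\right) \left(-46\right) = -4462 - 23 i \sqrt{10}$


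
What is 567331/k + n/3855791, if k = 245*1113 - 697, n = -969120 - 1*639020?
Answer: 1750114981501/1048728882508 ≈ 1.6688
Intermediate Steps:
n = -1608140 (n = -969120 - 639020 = -1608140)
k = 271988 (k = 272685 - 697 = 271988)
567331/k + n/3855791 = 567331/271988 - 1608140/3855791 = 1750114981501/1048728882508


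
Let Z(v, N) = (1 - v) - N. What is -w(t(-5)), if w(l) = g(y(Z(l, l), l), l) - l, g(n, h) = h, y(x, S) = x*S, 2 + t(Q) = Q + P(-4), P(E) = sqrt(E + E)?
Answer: 0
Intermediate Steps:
Z(v, N) = 1 - N - v
P(E) = sqrt(2)*sqrt(E) (P(E) = sqrt(2*E) = sqrt(2)*sqrt(E))
t(Q) = -2 + Q + 2*I*sqrt(2) (t(Q) = -2 + (Q + sqrt(2)*sqrt(-4)) = -2 + (Q + sqrt(2)*(2*I)) = -2 + (Q + 2*I*sqrt(2)) = -2 + Q + 2*I*sqrt(2))
y(x, S) = S*x
w(l) = 0 (w(l) = l - l = 0)
-w(t(-5)) = -1*0 = 0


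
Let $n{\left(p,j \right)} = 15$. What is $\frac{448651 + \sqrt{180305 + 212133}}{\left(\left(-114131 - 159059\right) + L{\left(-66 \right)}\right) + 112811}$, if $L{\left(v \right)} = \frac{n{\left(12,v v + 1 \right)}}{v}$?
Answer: $- \frac{1410046}{504049} - \frac{22 \sqrt{392438}}{3528343} \approx -2.8013$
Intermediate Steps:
$L{\left(v \right)} = \frac{15}{v}$
$\frac{448651 + \sqrt{180305 + 212133}}{\left(\left(-114131 - 159059\right) + L{\left(-66 \right)}\right) + 112811} = \frac{448651 + \sqrt{180305 + 212133}}{\left(\left(-114131 - 159059\right) + \frac{15}{-66}\right) + 112811} = \frac{448651 + \sqrt{392438}}{\left(-273190 + 15 \left(- \frac{1}{66}\right)\right) + 112811} = \frac{448651 + \sqrt{392438}}{\left(-273190 - \frac{5}{22}\right) + 112811} = \frac{448651 + \sqrt{392438}}{- \frac{6010185}{22} + 112811} = \frac{448651 + \sqrt{392438}}{- \frac{3528343}{22}} = \left(448651 + \sqrt{392438}\right) \left(- \frac{22}{3528343}\right) = - \frac{1410046}{504049} - \frac{22 \sqrt{392438}}{3528343}$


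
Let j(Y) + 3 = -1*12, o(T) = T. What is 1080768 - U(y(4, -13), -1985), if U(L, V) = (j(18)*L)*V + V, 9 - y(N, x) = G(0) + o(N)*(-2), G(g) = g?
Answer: 576578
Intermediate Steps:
j(Y) = -15 (j(Y) = -3 - 1*12 = -3 - 12 = -15)
y(N, x) = 9 + 2*N (y(N, x) = 9 - (0 + N*(-2)) = 9 - (0 - 2*N) = 9 - (-2)*N = 9 + 2*N)
U(L, V) = V - 15*L*V (U(L, V) = (-15*L)*V + V = -15*L*V + V = V - 15*L*V)
1080768 - U(y(4, -13), -1985) = 1080768 - (-1985)*(1 - 15*(9 + 2*4)) = 1080768 - (-1985)*(1 - 15*(9 + 8)) = 1080768 - (-1985)*(1 - 15*17) = 1080768 - (-1985)*(1 - 255) = 1080768 - (-1985)*(-254) = 1080768 - 1*504190 = 1080768 - 504190 = 576578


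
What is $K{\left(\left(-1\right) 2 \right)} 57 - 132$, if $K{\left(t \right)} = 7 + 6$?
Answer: $609$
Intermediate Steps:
$K{\left(t \right)} = 13$
$K{\left(\left(-1\right) 2 \right)} 57 - 132 = 13 \cdot 57 - 132 = 741 - 132 = 609$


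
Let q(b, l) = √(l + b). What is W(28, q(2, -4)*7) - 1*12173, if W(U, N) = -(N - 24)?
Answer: -12149 - 7*I*√2 ≈ -12149.0 - 9.8995*I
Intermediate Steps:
q(b, l) = √(b + l)
W(U, N) = 24 - N (W(U, N) = -(-24 + N) = 24 - N)
W(28, q(2, -4)*7) - 1*12173 = (24 - √(2 - 4)*7) - 1*12173 = (24 - √(-2)*7) - 12173 = (24 - I*√2*7) - 12173 = (24 - 7*I*√2) - 12173 = -12149 - 7*I*√2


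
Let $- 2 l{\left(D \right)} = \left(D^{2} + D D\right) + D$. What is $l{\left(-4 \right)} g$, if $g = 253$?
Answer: $-3542$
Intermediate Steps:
$l{\left(D \right)} = - D^{2} - \frac{D}{2}$ ($l{\left(D \right)} = - \frac{\left(D^{2} + D D\right) + D}{2} = - \frac{\left(D^{2} + D^{2}\right) + D}{2} = - \frac{2 D^{2} + D}{2} = - \frac{D + 2 D^{2}}{2} = - D^{2} - \frac{D}{2}$)
$l{\left(-4 \right)} g = \left(-1\right) \left(-4\right) \left(\frac{1}{2} - 4\right) 253 = \left(-1\right) \left(-4\right) \left(- \frac{7}{2}\right) 253 = \left(-14\right) 253 = -3542$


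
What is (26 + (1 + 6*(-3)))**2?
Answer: 81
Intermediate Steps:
(26 + (1 + 6*(-3)))**2 = (26 + (1 - 18))**2 = (26 - 17)**2 = 9**2 = 81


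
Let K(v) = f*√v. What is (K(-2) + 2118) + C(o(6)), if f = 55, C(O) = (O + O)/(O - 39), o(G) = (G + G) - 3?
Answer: 10587/5 + 55*I*√2 ≈ 2117.4 + 77.782*I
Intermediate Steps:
o(G) = -3 + 2*G (o(G) = 2*G - 3 = -3 + 2*G)
C(O) = 2*O/(-39 + O) (C(O) = (2*O)/(-39 + O) = 2*O/(-39 + O))
K(v) = 55*√v
(K(-2) + 2118) + C(o(6)) = (55*√(-2) + 2118) + 2*(-3 + 2*6)/(-39 + (-3 + 2*6)) = (55*(I*√2) + 2118) + 2*(-3 + 12)/(-39 + (-3 + 12)) = (55*I*√2 + 2118) + 2*9/(-39 + 9) = (2118 + 55*I*√2) + 2*9/(-30) = (2118 + 55*I*√2) + 2*9*(-1/30) = (2118 + 55*I*√2) - ⅗ = 10587/5 + 55*I*√2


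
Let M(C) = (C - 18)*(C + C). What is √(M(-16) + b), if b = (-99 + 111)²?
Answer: 4*√77 ≈ 35.100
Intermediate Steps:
M(C) = 2*C*(-18 + C) (M(C) = (-18 + C)*(2*C) = 2*C*(-18 + C))
b = 144 (b = 12² = 144)
√(M(-16) + b) = √(2*(-16)*(-18 - 16) + 144) = √(2*(-16)*(-34) + 144) = √(1088 + 144) = √1232 = 4*√77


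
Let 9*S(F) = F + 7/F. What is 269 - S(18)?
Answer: 43247/162 ≈ 266.96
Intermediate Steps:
S(F) = F/9 + 7/(9*F) (S(F) = (F + 7/F)/9 = F/9 + 7/(9*F))
269 - S(18) = 269 - (7 + 18²)/(9*18) = 269 - (7 + 324)/(9*18) = 269 - 331/(9*18) = 269 - 1*331/162 = 269 - 331/162 = 43247/162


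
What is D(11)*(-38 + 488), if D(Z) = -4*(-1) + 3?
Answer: 3150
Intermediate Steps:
D(Z) = 7 (D(Z) = 4 + 3 = 7)
D(11)*(-38 + 488) = 7*(-38 + 488) = 7*450 = 3150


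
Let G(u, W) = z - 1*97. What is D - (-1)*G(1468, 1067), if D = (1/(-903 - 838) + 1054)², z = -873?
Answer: 3364332561599/3031081 ≈ 1.1099e+6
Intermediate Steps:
G(u, W) = -970 (G(u, W) = -873 - 1*97 = -873 - 97 = -970)
D = 3367272710169/3031081 (D = (1/(-1741) + 1054)² = (-1/1741 + 1054)² = (1835013/1741)² = 3367272710169/3031081 ≈ 1.1109e+6)
D - (-1)*G(1468, 1067) = 3367272710169/3031081 - (-1)*(-970) = 3367272710169/3031081 - 1*970 = 3367272710169/3031081 - 970 = 3364332561599/3031081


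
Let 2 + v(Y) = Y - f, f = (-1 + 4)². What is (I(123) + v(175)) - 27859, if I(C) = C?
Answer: -27572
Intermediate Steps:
f = 9 (f = 3² = 9)
v(Y) = -11 + Y (v(Y) = -2 + (Y - 1*9) = -2 + (Y - 9) = -2 + (-9 + Y) = -11 + Y)
(I(123) + v(175)) - 27859 = (123 + (-11 + 175)) - 27859 = (123 + 164) - 27859 = 287 - 27859 = -27572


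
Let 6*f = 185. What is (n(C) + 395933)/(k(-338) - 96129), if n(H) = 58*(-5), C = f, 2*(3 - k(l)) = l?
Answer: -395643/95957 ≈ -4.1231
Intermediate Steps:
f = 185/6 (f = (1/6)*185 = 185/6 ≈ 30.833)
k(l) = 3 - l/2
C = 185/6 ≈ 30.833
n(H) = -290
(n(C) + 395933)/(k(-338) - 96129) = (-290 + 395933)/((3 - 1/2*(-338)) - 96129) = 395643/((3 + 169) - 96129) = 395643/(172 - 96129) = 395643/(-95957) = 395643*(-1/95957) = -395643/95957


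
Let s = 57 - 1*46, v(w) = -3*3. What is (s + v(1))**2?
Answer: 4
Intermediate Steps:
v(w) = -9
s = 11 (s = 57 - 46 = 11)
(s + v(1))**2 = (11 - 9)**2 = 2**2 = 4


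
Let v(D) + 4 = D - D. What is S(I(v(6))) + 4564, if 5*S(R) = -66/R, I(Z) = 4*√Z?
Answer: 4564 + 33*I/20 ≈ 4564.0 + 1.65*I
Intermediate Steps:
v(D) = -4 (v(D) = -4 + (D - D) = -4 + 0 = -4)
S(R) = -66/(5*R) (S(R) = (-66/R)/5 = -66/(5*R))
S(I(v(6))) + 4564 = -66*(-I/8)/5 + 4564 = -(-33)*I/20 + 4564 = 33*I/20 + 4564 = 4564 + 33*I/20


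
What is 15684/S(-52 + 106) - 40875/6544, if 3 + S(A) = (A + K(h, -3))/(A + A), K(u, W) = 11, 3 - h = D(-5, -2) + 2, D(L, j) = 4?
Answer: -11095284993/1694896 ≈ -6546.3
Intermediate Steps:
h = -3 (h = 3 - (4 + 2) = 3 - 1*6 = 3 - 6 = -3)
S(A) = -3 + (11 + A)/(2*A) (S(A) = -3 + (A + 11)/(A + A) = -3 + (11 + A)/((2*A)) = -3 + (11 + A)*(1/(2*A)) = -3 + (11 + A)/(2*A))
15684/S(-52 + 106) - 40875/6544 = 15684/(((11 - 5*(-52 + 106))/(2*(-52 + 106)))) - 40875/6544 = 15684/(((½)*(11 - 5*54)/54)) - 40875*1/6544 = 15684/(((½)*(1/54)*(11 - 270))) - 40875/6544 = 15684/(((½)*(1/54)*(-259))) - 40875/6544 = 15684/(-259/108) - 40875/6544 = 15684*(-108/259) - 40875/6544 = -1693872/259 - 40875/6544 = -11095284993/1694896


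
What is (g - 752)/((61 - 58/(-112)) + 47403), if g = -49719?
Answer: -2826376/2658013 ≈ -1.0633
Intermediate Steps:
(g - 752)/((61 - 58/(-112)) + 47403) = (-49719 - 752)/((61 - 58/(-112)) + 47403) = -50471/((61 - 1/112*(-58)) + 47403) = -50471/((61 + 29/56) + 47403) = -50471/(3445/56 + 47403) = -50471/2658013/56 = -50471*56/2658013 = -2826376/2658013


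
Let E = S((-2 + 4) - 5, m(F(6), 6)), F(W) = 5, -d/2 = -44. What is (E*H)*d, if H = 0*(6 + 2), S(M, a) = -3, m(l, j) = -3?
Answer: 0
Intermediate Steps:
d = 88 (d = -2*(-44) = 88)
H = 0 (H = 0*8 = 0)
E = -3
(E*H)*d = -3*0*88 = 0*88 = 0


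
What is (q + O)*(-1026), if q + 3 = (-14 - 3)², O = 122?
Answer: -418608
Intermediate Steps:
q = 286 (q = -3 + (-14 - 3)² = -3 + (-17)² = -3 + 289 = 286)
(q + O)*(-1026) = (286 + 122)*(-1026) = 408*(-1026) = -418608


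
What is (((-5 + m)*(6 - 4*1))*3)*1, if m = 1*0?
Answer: -30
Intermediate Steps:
m = 0
(((-5 + m)*(6 - 4*1))*3)*1 = (((-5 + 0)*(6 - 4*1))*3)*1 = (-5*(6 - 4)*3)*1 = (-5*2*3)*1 = -10*3*1 = -30*1 = -30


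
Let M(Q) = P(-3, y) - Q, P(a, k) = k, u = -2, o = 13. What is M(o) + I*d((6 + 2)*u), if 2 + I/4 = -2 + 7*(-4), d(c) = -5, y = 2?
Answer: 629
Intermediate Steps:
M(Q) = 2 - Q
I = -128 (I = -8 + 4*(-2 + 7*(-4)) = -8 + 4*(-2 - 28) = -8 + 4*(-30) = -8 - 120 = -128)
M(o) + I*d((6 + 2)*u) = (2 - 1*13) - 128*(-5) = (2 - 13) + 640 = -11 + 640 = 629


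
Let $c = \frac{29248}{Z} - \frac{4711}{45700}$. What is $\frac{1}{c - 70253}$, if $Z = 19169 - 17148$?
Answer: $- \frac{92359700}{6487218891431} \approx -1.4237 \cdot 10^{-5}$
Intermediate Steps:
$Z = 2021$ ($Z = 19169 - 17148 = 2021$)
$c = \frac{1327112669}{92359700}$ ($c = \frac{29248}{2021} - \frac{4711}{45700} = \frac{1327112669}{92359700} \approx 14.369$)
$\frac{1}{c - 70253} = \frac{1}{\frac{1327112669}{92359700} - 70253} = \frac{1}{- \frac{6487218891431}{92359700}} = - \frac{92359700}{6487218891431}$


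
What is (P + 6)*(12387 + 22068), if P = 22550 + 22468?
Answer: 1551301920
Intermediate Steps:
P = 45018
(P + 6)*(12387 + 22068) = (45018 + 6)*(12387 + 22068) = 45024*34455 = 1551301920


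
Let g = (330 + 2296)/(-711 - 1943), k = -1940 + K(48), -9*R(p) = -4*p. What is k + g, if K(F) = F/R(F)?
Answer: -10290829/5308 ≈ -1938.7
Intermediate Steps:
R(p) = 4*p/9 (R(p) = -(-4)*p/9 = 4*p/9)
K(F) = 9/4 (K(F) = F/((4*F/9)) = F*(9/(4*F)) = 9/4)
k = -7751/4 (k = -1940 + 9/4 = -7751/4 ≈ -1937.8)
g = -1313/1327 (g = 2626/(-2654) = 2626*(-1/2654) = -1313/1327 ≈ -0.98945)
k + g = -7751/4 - 1313/1327 = -10290829/5308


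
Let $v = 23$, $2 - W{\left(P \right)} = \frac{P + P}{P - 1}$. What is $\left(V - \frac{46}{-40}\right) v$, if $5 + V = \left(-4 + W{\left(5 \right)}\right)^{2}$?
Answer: $\frac{1886}{5} \approx 377.2$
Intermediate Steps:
$W{\left(P \right)} = 2 - \frac{2 P}{-1 + P}$ ($W{\left(P \right)} = 2 - \frac{P + P}{P - 1} = 2 - \frac{2 P}{-1 + P}$)
$V = \frac{61}{4}$ ($V = -5 + \left(-4 - \frac{2}{-1 + 5}\right)^{2} = -5 + \left(-4 - \frac{2}{4}\right)^{2} = -5 + \left(-4 - \frac{1}{2}\right)^{2} = -5 + \left(- \frac{9}{2}\right)^{2} = -5 + \frac{81}{4} = \frac{61}{4} \approx 15.25$)
$\left(V - \frac{46}{-40}\right) v = \left(\frac{61}{4} - \frac{46}{-40}\right) 23 = \left(\frac{61}{4} - - \frac{23}{20}\right) 23 = \left(\frac{61}{4} + \frac{23}{20}\right) 23 = \frac{82}{5} \cdot 23 = \frac{1886}{5}$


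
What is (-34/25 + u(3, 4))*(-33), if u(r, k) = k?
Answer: -2178/25 ≈ -87.120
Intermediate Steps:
(-34/25 + u(3, 4))*(-33) = (-34/25 + 4)*(-33) = (66/25)*(-33) = -2178/25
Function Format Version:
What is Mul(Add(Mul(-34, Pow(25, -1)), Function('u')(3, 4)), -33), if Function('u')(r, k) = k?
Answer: Rational(-2178, 25) ≈ -87.120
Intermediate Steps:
Mul(Add(Mul(-34, Pow(25, -1)), Function('u')(3, 4)), -33) = Mul(Add(Mul(-34, Pow(25, -1)), 4), -33) = Mul(Add(Mul(-34, Rational(1, 25)), 4), -33) = Mul(Add(Rational(-34, 25), 4), -33) = Mul(Rational(66, 25), -33) = Rational(-2178, 25)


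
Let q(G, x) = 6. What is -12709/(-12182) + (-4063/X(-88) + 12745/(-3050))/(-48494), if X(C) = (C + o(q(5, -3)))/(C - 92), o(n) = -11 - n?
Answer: 1497084462483/1261259593580 ≈ 1.1870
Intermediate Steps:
X(C) = (-17 + C)/(-92 + C) (X(C) = (C + (-11 - 1*6))/(C - 92) = (C + (-11 - 6))/(-92 + C) = (C - 17)/(-92 + C) = (-17 + C)/(-92 + C))
-12709/(-12182) + (-4063/X(-88) + 12745/(-3050))/(-48494) = -12709/(-12182) + (-4063*(-92 - 88)/(-17 - 88) + 12745/(-3050))/(-48494) = -12709*(-1/12182) + (-4063/(-105/(-180)) + 12745*(-1/3050))*(-1/48494) = 12709/12182 + (-4063/((-1/180*(-105))) - 2549/610)*(-1/48494) = 12709/12182 + (-4063/7/12 - 2549/610)*(-1/48494) = 12709/12182 + (-4063*12/7 - 2549/610)*(-1/48494) = 12709/12182 + (-48756/7 - 2549/610)*(-1/48494) = 12709/12182 - 29759003/4270*(-1/48494) = 12709/12182 + 29759003/207069380 = 1497084462483/1261259593580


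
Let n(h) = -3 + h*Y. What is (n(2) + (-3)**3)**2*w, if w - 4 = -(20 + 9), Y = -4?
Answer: -36100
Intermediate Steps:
n(h) = -3 - 4*h (n(h) = -3 + h*(-4) = -3 - 4*h)
w = -25 (w = 4 - (20 + 9) = 4 - 1*29 = 4 - 29 = -25)
(n(2) + (-3)**3)**2*w = ((-3 - 4*2) + (-3)**3)**2*(-25) = ((-3 - 8) - 27)**2*(-25) = (-11 - 27)**2*(-25) = (-38)**2*(-25) = 1444*(-25) = -36100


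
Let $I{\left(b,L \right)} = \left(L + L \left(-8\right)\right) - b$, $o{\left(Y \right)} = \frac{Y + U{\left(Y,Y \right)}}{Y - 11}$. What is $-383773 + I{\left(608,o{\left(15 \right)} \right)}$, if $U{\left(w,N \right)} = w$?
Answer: $- \frac{768867}{2} \approx -3.8443 \cdot 10^{5}$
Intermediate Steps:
$o{\left(Y \right)} = \frac{2 Y}{-11 + Y}$ ($o{\left(Y \right)} = \frac{Y + Y}{Y - 11} = \frac{2 Y}{-11 + Y}$)
$I{\left(b,L \right)} = - b - 7 L$ ($I{\left(b,L \right)} = \left(L - 8 L\right) - b = - 7 L - b = - b - 7 L$)
$-383773 + I{\left(608,o{\left(15 \right)} \right)} = -383773 - \left(608 + 7 \cdot 2 \cdot 15 \frac{1}{-11 + 15}\right) = -383773 - \left(608 + 7 \cdot 2 \cdot 15 \cdot \frac{1}{4}\right) = -383773 - \frac{1321}{2} = - \frac{768867}{2}$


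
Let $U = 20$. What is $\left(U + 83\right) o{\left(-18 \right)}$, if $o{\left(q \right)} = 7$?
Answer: $721$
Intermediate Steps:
$\left(U + 83\right) o{\left(-18 \right)} = \left(20 + 83\right) 7 = 103 \cdot 7 = 721$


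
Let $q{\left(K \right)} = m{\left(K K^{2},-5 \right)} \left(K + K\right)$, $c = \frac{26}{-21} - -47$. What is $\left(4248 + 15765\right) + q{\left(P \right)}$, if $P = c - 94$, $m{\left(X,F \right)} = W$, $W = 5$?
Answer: $\frac{410143}{21} \approx 19531.0$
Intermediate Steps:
$m{\left(X,F \right)} = 5$
$c = \frac{961}{21}$ ($c = 26 \left(- \frac{1}{21}\right) + 47 = - \frac{26}{21} + 47 = \frac{961}{21} \approx 45.762$)
$P = - \frac{1013}{21}$ ($P = \frac{961}{21} - 94 = - \frac{1013}{21} \approx -48.238$)
$q{\left(K \right)} = 10 K$ ($q{\left(K \right)} = 5 \left(K + K\right) = 5 \cdot 2 K = 10 K$)
$\left(4248 + 15765\right) + q{\left(P \right)} = \left(4248 + 15765\right) + 10 \left(- \frac{1013}{21}\right) = 20013 - \frac{10130}{21} = \frac{410143}{21}$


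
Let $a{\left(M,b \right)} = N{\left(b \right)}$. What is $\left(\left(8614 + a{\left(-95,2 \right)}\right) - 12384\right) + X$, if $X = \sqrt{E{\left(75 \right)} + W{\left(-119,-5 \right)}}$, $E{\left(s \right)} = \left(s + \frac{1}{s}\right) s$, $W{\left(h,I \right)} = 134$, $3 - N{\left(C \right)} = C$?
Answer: $-3769 + 24 \sqrt{10} \approx -3693.1$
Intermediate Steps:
$N{\left(C \right)} = 3 - C$
$a{\left(M,b \right)} = 3 - b$
$E{\left(s \right)} = s \left(s + \frac{1}{s}\right)$
$X = 24 \sqrt{10}$ ($X = \sqrt{\left(1 + 75^{2}\right) + 134} = \sqrt{\left(1 + 5625\right) + 134} = \sqrt{5626 + 134} = \sqrt{5760} = 24 \sqrt{10} \approx 75.895$)
$\left(\left(8614 + a{\left(-95,2 \right)}\right) - 12384\right) + X = \left(\left(8614 + \left(3 - 2\right)\right) - 12384\right) + 24 \sqrt{10} = \left(\left(8614 + 1\right) - 12384\right) + 24 \sqrt{10} = \left(8615 - 12384\right) + 24 \sqrt{10} = -3769 + 24 \sqrt{10}$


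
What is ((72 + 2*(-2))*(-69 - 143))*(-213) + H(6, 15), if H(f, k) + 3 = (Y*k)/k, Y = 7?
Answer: 3070612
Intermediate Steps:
H(f, k) = 4 (H(f, k) = -3 + (7*k)/k = -3 + 7 = 4)
((72 + 2*(-2))*(-69 - 143))*(-213) + H(6, 15) = ((72 + 2*(-2))*(-69 - 143))*(-213) + 4 = ((72 - 4)*(-212))*(-213) + 4 = (68*(-212))*(-213) + 4 = -14416*(-213) + 4 = 3070608 + 4 = 3070612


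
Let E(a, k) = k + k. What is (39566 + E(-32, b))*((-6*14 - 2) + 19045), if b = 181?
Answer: 756994952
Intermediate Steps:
E(a, k) = 2*k
(39566 + E(-32, b))*((-6*14 - 2) + 19045) = (39566 + 2*181)*((-6*14 - 2) + 19045) = (39566 + 362)*((-84 - 2) + 19045) = 39928*(-86 + 19045) = 39928*18959 = 756994952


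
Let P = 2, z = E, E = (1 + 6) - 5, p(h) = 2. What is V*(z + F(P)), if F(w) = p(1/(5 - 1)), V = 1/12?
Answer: ⅓ ≈ 0.33333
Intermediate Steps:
E = 2 (E = 7 - 5 = 2)
V = 1/12 ≈ 0.083333
z = 2
F(w) = 2
V*(z + F(P)) = (2 + 2)/12 = (1/12)*4 = ⅓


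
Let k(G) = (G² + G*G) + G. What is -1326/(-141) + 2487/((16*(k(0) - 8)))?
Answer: -60313/6016 ≈ -10.025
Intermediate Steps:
k(G) = G + 2*G² (k(G) = (G² + G²) + G = 2*G² + G = G + 2*G²)
-1326/(-141) + 2487/((16*(k(0) - 8))) = -1326/(-141) + 2487/((16*(0*(1 + 2*0) - 8))) = -1326*(-1/141) + 2487/((16*(0*(1 + 0) - 8))) = 442/47 + 2487/((16*(0*1 - 8))) = 442/47 + 2487/((16*(0 - 8))) = 442/47 + 2487/((16*(-8))) = 442/47 + 2487/(-128) = 442/47 + 2487*(-1/128) = 442/47 - 2487/128 = -60313/6016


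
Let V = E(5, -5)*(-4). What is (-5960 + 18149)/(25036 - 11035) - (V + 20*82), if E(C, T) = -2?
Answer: -7687153/4667 ≈ -1647.1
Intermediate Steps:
V = 8 (V = -2*(-4) = 8)
(-5960 + 18149)/(25036 - 11035) - (V + 20*82) = (-5960 + 18149)/(25036 - 11035) - (8 + 20*82) = 12189/14001 - (8 + 1640) = 12189*(1/14001) - 1*1648 = 4063/4667 - 1648 = -7687153/4667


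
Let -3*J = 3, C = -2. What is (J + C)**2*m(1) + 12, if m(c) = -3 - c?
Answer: -24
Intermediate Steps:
J = -1 (J = -1/3*3 = -1)
(J + C)**2*m(1) + 12 = (-1 - 2)**2*(-3 - 1*1) + 12 = (-3)**2*(-3 - 1) + 12 = 9*(-4) + 12 = -36 + 12 = -24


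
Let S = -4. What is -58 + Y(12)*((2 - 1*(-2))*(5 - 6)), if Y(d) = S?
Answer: -42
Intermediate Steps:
Y(d) = -4
-58 + Y(12)*((2 - 1*(-2))*(5 - 6)) = -58 - 4*(2 - 1*(-2))*(5 - 6) = -58 - 4*(2 + 2)*(-1) = -58 - 16*(-1) = -58 - 4*(-4) = -58 + 16 = -42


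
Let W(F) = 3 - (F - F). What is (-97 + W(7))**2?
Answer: 8836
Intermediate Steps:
W(F) = 3 (W(F) = 3 - 1*0 = 3 + 0 = 3)
(-97 + W(7))**2 = (-97 + 3)**2 = (-94)**2 = 8836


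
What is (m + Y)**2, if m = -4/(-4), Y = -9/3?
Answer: 4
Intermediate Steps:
Y = -3 (Y = -9*1/3 = -3)
m = 1 (m = -4*(-1/4) = 1)
(m + Y)**2 = (1 - 3)**2 = (-2)**2 = 4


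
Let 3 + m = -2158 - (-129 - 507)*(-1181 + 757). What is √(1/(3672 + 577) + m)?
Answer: 158*I*√196584234/4249 ≈ 521.37*I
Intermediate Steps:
m = -271825 (m = -3 + (-2158 - (-129 - 507)*(-1181 + 757)) = -3 + (-2158 - (-636)*(-424)) = -3 + (-2158 - 1*269664) = -3 + (-2158 - 269664) = -3 - 271822 = -271825)
√(1/(3672 + 577) + m) = √(1/(3672 + 577) - 271825) = √(1/4249 - 271825) = √(-1154984424/4249) = 158*I*√196584234/4249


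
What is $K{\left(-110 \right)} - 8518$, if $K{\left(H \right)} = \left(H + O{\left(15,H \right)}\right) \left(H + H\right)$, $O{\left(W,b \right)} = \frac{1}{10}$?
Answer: $15660$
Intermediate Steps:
$O{\left(W,b \right)} = \frac{1}{10}$
$K{\left(H \right)} = 2 H \left(\frac{1}{10} + H\right)$ ($K{\left(H \right)} = \left(H + \frac{1}{10}\right) \left(H + H\right) = \left(\frac{1}{10} + H\right) 2 H = 2 H \left(\frac{1}{10} + H\right)$)
$K{\left(-110 \right)} - 8518 = \frac{1}{5} \left(-110\right) \left(1 + 10 \left(-110\right)\right) - 8518 = \frac{1}{5} \left(-110\right) \left(1 - 1100\right) - 8518 = \frac{1}{5} \left(-110\right) \left(-1099\right) - 8518 = 24178 - 8518 = 15660$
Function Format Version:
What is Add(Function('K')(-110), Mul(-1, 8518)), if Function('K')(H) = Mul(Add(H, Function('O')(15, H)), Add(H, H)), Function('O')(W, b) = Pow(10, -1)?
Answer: 15660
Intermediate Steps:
Function('O')(W, b) = Rational(1, 10)
Function('K')(H) = Mul(2, H, Add(Rational(1, 10), H)) (Function('K')(H) = Mul(Add(H, Rational(1, 10)), Add(H, H)) = Mul(Add(Rational(1, 10), H), Mul(2, H)) = Mul(2, H, Add(Rational(1, 10), H)))
Add(Function('K')(-110), Mul(-1, 8518)) = Add(Mul(Rational(1, 5), -110, Add(1, Mul(10, -110))), Mul(-1, 8518)) = Add(Mul(Rational(1, 5), -110, Add(1, -1100)), -8518) = Add(Mul(Rational(1, 5), -110, -1099), -8518) = Add(24178, -8518) = 15660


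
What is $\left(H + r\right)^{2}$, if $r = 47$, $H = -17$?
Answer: $900$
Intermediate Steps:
$\left(H + r\right)^{2} = \left(-17 + 47\right)^{2} = 30^{2} = 900$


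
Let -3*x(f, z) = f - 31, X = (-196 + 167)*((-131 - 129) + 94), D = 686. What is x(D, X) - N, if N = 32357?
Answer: -97726/3 ≈ -32575.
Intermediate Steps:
X = 4814 (X = -29*(-260 + 94) = -29*(-166) = 4814)
x(f, z) = 31/3 - f/3 (x(f, z) = -(f - 31)/3 = -(-31 + f)/3 = 31/3 - f/3)
x(D, X) - N = (31/3 - ⅓*686) - 1*32357 = (31/3 - 686/3) - 32357 = -655/3 - 32357 = -97726/3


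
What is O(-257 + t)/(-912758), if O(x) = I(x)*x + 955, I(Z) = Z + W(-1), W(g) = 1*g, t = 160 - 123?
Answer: -49575/912758 ≈ -0.054313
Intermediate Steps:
t = 37
W(g) = g
I(Z) = -1 + Z (I(Z) = Z - 1 = -1 + Z)
O(x) = 955 + x*(-1 + x) (O(x) = (-1 + x)*x + 955 = x*(-1 + x) + 955 = 955 + x*(-1 + x))
O(-257 + t)/(-912758) = (955 + (-257 + 37)*(-1 + (-257 + 37)))/(-912758) = (955 - 220*(-1 - 220))*(-1/912758) = (955 - 220*(-221))*(-1/912758) = (955 + 48620)*(-1/912758) = 49575*(-1/912758) = -49575/912758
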